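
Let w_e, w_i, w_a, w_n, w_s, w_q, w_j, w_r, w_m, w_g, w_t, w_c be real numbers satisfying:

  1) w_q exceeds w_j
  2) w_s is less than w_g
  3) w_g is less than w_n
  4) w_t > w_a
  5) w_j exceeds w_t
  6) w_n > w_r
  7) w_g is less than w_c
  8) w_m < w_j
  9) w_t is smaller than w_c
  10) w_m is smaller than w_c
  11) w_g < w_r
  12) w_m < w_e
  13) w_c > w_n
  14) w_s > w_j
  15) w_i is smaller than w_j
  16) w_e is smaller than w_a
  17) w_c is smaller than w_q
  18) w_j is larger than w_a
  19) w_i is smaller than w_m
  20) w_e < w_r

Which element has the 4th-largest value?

Chaining the given pairs: w_i < w_m < w_e < w_a < w_t < w_j < w_s < w_g < w_r < w_n < w_c < w_q.
Counting 4 from the largest end gives w_r.

w_r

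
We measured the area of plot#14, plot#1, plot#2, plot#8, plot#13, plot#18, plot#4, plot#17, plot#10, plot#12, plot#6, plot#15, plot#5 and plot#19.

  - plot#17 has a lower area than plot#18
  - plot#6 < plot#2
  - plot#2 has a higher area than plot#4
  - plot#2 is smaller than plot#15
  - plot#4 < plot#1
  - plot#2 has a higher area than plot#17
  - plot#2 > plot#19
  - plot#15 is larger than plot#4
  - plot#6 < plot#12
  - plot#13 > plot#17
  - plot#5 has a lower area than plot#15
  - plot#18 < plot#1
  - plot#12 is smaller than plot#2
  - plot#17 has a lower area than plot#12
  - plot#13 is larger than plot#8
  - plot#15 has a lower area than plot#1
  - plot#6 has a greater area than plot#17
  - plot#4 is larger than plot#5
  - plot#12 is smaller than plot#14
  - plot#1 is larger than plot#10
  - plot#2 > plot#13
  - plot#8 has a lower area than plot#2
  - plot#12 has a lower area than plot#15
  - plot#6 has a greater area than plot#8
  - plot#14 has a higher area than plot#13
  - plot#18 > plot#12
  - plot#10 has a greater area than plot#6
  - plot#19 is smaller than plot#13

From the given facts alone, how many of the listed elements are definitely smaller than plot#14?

6

Directly below plot#14: plot#13, plot#12.
One step further: plot#17, plot#19, plot#8, plot#6 (6 so far).
Nothing else is reachable below plot#14; 6 in all.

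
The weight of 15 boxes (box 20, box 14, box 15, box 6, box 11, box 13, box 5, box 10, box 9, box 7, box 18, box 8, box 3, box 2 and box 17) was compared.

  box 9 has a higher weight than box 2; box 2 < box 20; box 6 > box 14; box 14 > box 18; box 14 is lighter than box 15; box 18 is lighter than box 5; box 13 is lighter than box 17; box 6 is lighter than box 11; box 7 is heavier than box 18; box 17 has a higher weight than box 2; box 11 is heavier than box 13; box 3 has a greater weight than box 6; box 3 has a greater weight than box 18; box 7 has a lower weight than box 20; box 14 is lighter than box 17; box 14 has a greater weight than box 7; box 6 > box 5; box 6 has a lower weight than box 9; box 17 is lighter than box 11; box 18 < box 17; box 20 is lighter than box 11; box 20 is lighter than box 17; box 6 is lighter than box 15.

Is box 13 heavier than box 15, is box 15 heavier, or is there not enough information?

Following every chain through box 13: above box 13 we get box 17, box 11.
box 15 is not reached, and no chain runs the other way from box 15 to box 13.
So the given relations leave the order of box 13 and box 15 undetermined.

undetermined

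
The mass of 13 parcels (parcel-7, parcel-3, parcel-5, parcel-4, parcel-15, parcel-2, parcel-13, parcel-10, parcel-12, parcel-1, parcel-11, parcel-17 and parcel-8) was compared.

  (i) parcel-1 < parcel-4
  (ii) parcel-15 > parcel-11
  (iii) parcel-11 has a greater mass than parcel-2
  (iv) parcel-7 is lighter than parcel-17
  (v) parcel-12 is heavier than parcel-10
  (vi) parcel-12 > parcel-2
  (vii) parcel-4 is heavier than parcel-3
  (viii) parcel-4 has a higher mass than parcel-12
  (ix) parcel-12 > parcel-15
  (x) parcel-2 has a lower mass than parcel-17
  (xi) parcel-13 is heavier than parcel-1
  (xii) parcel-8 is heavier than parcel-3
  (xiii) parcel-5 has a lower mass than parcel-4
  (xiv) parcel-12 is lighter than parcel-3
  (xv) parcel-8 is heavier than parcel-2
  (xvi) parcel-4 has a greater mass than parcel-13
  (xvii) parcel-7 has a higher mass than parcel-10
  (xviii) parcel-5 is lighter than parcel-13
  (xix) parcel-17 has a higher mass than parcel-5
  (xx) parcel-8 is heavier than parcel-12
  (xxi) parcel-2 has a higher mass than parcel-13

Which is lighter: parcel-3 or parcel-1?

parcel-1

The relevant relations are parcel-1 < parcel-13; parcel-13 < parcel-2; parcel-2 < parcel-11; parcel-11 < parcel-15; parcel-15 < parcel-12; parcel-12 < parcel-3.
Together: parcel-1 < parcel-13 < parcel-2 < parcel-11 < parcel-15 < parcel-12 < parcel-3.
So parcel-1 < parcel-3; parcel-1 is the lighter of the two.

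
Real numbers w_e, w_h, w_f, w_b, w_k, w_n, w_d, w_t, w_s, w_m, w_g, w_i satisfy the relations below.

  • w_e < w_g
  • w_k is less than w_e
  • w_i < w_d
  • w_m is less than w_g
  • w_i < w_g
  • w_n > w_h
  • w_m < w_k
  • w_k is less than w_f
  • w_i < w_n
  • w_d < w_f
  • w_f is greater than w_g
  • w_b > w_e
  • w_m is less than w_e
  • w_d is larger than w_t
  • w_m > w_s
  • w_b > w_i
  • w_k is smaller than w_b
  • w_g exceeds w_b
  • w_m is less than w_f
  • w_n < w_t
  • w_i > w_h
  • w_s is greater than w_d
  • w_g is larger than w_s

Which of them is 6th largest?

w_m

Piecing the relations together gives one ordering: w_h < w_i < w_n < w_t < w_d < w_s < w_m < w_k < w_e < w_b < w_g < w_f.
The 6th largest is w_m.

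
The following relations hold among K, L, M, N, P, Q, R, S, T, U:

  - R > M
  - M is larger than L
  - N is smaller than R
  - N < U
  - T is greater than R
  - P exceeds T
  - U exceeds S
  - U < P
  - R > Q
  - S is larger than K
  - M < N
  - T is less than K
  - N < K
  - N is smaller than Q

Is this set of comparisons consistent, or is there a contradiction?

consistent

Every relation is compatible with L < M < N < Q < R < T < K < S < U < P; the set is consistent.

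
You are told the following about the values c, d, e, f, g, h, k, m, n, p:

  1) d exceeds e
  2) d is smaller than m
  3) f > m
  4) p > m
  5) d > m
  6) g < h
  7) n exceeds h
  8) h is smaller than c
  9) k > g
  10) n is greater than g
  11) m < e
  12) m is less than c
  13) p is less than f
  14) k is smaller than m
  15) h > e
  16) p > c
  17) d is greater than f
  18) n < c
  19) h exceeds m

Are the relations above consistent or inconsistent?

Chaining the given relations yields m < e < h < n < c < p < f < d, so m < d. But one relation states d < m. These cannot both hold.

inconsistent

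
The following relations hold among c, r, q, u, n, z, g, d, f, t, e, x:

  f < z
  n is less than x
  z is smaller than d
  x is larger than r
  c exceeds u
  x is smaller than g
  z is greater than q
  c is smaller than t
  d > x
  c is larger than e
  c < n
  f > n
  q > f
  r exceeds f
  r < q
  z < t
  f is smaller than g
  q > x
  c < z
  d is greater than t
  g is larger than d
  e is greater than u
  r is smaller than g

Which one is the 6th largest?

x

Piecing the relations together gives one ordering: u < e < c < n < f < r < x < q < z < t < d < g.
Counting 6 from the largest end gives x.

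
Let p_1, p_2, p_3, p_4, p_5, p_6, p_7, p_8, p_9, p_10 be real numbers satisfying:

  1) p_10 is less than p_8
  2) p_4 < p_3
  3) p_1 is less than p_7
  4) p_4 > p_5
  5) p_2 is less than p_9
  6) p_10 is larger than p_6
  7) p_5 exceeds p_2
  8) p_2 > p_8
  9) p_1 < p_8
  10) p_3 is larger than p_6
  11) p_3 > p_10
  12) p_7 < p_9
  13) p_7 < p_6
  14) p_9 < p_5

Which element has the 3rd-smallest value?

p_6

Chaining the given pairs: p_1 < p_7 < p_6 < p_10 < p_8 < p_2 < p_9 < p_5 < p_4 < p_3.
The 3rd smallest is p_6.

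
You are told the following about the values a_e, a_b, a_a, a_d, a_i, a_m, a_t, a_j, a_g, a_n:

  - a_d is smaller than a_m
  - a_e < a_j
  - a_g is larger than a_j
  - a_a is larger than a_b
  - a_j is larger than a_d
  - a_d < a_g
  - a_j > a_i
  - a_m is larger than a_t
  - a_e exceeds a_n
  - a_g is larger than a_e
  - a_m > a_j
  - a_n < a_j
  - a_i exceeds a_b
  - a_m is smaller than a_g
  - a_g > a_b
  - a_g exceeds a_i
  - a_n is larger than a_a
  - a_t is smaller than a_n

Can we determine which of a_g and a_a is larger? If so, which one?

Link the given pairs in sequence: a_a < a_n; a_n < a_e; a_e < a_j; a_j < a_m; a_m < a_g.
Chaining these gives a_a < a_n < a_e < a_j < a_m < a_g.
So a_g is larger.

a_g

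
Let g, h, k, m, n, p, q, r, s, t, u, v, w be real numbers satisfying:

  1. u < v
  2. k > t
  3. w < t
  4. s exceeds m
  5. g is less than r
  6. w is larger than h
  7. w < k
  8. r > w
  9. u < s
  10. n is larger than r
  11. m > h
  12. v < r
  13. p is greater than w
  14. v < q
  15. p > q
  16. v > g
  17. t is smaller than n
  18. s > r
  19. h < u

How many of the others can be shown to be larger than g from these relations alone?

6

Directly above g: v, r.
One step further: q, s, n (5 so far).
One step further: p (6 so far).
No other element is forced above g by the given relations, so the count is 6.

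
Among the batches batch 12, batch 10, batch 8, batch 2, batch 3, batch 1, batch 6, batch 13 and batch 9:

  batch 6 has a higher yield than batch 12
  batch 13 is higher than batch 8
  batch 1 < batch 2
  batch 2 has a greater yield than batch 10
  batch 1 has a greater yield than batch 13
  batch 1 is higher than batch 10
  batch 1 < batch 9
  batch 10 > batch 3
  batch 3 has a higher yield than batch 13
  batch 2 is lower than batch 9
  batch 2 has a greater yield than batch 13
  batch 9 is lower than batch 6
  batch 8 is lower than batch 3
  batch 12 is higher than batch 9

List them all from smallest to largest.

Each adjacent pair is fixed by a given relation: batch 8 < batch 13; batch 13 < batch 3; batch 3 < batch 10; batch 10 < batch 1; batch 1 < batch 2; batch 2 < batch 9; batch 9 < batch 12; batch 12 < batch 6. Chaining them end to end gives the full order.

batch 8 < batch 13 < batch 3 < batch 10 < batch 1 < batch 2 < batch 9 < batch 12 < batch 6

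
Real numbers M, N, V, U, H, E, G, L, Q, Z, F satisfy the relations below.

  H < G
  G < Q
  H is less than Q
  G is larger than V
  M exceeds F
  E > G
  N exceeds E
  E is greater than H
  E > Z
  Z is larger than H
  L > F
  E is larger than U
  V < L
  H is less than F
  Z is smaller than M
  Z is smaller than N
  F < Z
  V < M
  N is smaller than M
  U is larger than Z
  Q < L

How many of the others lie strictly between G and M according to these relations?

Chaining upward from G reaches: E, N, Q, L.
Chaining downward from M reaches: V, H, F, Z, U, E, N.
Strictly between G and M are those in both lists: E, N — 2 elements.

2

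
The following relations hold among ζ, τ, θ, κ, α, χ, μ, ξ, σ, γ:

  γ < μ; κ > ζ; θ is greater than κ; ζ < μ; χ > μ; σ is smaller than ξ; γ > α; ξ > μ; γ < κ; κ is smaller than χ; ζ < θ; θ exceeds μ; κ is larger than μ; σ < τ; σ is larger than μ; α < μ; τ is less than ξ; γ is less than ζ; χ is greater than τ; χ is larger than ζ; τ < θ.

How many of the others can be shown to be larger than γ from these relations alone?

8

From γ the given relations immediately reach ζ, μ, κ.
From those, σ, ξ, θ, χ — 7 in total.
From those, τ — 8 in total.
Nothing else is reachable above γ; 8 in all.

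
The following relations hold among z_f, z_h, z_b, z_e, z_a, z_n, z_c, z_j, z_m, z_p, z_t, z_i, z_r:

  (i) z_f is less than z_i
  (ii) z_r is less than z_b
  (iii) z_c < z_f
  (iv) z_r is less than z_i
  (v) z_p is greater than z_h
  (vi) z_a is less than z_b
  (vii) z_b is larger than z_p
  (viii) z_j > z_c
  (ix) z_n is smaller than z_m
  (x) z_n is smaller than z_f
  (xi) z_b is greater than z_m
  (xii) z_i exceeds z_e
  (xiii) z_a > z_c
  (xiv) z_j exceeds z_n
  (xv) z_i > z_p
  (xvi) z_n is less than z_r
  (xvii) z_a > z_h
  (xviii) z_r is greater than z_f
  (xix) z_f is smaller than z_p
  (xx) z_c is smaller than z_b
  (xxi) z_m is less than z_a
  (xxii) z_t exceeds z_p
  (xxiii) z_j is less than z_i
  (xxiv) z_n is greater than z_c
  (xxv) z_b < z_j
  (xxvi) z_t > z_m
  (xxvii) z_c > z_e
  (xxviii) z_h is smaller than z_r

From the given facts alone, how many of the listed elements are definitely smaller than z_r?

5

From z_r the given relations immediately reach z_h, z_n, z_f.
From those, z_c — 4 in total.
From those, z_e — 5 in total.
No other element is forced below z_r by the given relations, so the count is 5.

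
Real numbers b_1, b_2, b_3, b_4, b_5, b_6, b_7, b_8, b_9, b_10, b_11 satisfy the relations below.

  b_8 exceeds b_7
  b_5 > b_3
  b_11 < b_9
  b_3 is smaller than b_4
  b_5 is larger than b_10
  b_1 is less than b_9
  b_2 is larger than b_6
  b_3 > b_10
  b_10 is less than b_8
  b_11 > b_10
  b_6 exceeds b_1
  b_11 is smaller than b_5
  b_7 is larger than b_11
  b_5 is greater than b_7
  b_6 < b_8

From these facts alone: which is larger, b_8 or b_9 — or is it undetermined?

Following every chain through b_9: below b_9 we get b_10, b_1, b_11.
b_8 is not reached, and no chain runs the other way from b_8 to b_9.
So the given relations leave the order of b_9 and b_8 undetermined.

undetermined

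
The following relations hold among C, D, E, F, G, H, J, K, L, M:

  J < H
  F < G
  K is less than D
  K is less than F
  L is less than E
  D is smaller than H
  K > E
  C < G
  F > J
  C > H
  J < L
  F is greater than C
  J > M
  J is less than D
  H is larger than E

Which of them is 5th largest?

The consecutive relations fix a unique order: M < J < L < E < K < D < H < C < F < G.
The 5th largest is D.

D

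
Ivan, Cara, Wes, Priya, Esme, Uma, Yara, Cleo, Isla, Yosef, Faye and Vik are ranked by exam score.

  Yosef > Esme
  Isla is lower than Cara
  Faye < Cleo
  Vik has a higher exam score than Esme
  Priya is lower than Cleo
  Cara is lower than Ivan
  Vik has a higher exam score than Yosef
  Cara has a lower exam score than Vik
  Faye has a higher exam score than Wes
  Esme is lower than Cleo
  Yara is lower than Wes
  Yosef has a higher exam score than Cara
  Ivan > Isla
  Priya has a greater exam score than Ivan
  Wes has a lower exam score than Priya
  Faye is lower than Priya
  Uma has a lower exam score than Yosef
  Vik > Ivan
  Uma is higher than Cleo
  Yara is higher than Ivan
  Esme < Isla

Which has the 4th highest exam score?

Piecing the relations together gives one ordering: Esme < Isla < Cara < Ivan < Yara < Wes < Faye < Priya < Cleo < Uma < Yosef < Vik.
Counting 4 from the largest end gives Cleo.

Cleo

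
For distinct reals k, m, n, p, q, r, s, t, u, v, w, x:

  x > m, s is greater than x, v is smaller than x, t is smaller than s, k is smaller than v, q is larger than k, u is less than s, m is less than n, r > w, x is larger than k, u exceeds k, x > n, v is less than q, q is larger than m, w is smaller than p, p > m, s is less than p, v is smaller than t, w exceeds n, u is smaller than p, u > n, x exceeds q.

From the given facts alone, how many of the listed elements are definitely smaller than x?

5

The elements the relations force below x are m, n, k, v, q — no chain reaches any other.
That is 5.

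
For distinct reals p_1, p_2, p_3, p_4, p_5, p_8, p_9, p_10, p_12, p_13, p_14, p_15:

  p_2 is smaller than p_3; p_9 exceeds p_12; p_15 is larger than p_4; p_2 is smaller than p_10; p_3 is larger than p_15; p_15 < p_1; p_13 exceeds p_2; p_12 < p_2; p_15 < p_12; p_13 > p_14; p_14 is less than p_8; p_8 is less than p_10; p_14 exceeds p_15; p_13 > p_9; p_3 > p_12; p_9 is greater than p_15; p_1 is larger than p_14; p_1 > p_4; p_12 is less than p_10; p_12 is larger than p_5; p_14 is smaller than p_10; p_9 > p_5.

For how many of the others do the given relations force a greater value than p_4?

From p_4 the given relations immediately reach p_15, p_1.
From those, p_14, p_12, p_9, p_3 — 6 in total.
From those, p_8, p_2, p_10, p_13 — 10 in total.
Nothing else is reachable above p_4; 10 in all.

10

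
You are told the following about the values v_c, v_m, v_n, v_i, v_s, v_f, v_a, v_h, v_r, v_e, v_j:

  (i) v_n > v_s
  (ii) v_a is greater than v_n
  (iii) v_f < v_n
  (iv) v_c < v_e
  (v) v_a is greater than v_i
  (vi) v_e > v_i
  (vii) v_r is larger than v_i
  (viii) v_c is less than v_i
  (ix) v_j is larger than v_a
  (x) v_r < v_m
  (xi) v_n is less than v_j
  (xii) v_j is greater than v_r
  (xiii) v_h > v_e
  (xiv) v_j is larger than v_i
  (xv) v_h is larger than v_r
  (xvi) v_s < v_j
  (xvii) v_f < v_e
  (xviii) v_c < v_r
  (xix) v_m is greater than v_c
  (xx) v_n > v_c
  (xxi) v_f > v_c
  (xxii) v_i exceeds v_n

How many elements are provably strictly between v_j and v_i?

Chaining upward from v_i reaches: v_a, v_r, v_e, v_m, v_h.
Chaining downward from v_j reaches: v_c, v_s, v_f, v_n, v_a, v_r.
Strictly between v_i and v_j are those in both lists: v_a, v_r — 2 elements.

2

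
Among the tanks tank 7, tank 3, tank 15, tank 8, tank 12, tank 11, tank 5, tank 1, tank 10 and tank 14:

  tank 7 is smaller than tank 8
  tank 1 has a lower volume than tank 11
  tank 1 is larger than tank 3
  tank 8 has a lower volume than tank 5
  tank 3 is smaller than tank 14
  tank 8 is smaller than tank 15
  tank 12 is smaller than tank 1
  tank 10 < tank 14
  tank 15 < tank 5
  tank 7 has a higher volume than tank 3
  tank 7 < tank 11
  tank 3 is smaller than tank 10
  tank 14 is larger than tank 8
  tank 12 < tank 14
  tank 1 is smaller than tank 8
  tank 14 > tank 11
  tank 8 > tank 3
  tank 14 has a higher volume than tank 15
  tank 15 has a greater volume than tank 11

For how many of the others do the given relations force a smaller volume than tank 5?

7

The elements the relations force below tank 5 are tank 3, tank 12, tank 1, tank 7, tank 11, tank 8, tank 15 — no chain reaches any other.
That is 7.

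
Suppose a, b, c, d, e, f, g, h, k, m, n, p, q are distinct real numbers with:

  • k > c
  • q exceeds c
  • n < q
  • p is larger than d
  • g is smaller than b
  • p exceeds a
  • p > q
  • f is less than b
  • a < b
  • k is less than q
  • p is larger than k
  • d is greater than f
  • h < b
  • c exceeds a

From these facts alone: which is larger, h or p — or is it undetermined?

Following every chain through h: above h we get b.
p is not reached, and no chain runs the other way from p to h.
So the given relations leave the order of h and p undetermined.

undetermined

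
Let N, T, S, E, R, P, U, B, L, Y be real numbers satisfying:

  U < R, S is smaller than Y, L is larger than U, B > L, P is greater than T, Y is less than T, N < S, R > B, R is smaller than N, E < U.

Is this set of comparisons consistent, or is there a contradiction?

consistent

The single ordering E < U < L < B < R < N < S < Y < T < P satisfies every listed relation, so no contradiction arises.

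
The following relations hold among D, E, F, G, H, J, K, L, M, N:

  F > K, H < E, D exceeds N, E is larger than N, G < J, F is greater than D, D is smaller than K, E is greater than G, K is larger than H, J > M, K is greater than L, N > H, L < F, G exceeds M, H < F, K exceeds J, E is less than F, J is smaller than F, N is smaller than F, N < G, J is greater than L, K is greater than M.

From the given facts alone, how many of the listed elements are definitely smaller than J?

5

From J the given relations immediately reach L, M, G.
From those, N — 4 in total.
From those, H — 5 in total.
No other element is forced below J by the given relations, so the count is 5.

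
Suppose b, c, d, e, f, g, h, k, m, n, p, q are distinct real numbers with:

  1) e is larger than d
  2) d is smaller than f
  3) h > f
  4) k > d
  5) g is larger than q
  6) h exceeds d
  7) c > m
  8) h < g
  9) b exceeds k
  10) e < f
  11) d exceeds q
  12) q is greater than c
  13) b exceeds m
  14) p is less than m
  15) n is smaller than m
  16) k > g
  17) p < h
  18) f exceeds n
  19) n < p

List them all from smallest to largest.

Each adjacent pair is fixed by a given relation: n < p; p < m; m < c; c < q; q < d; d < e; e < f; f < h; h < g; g < k; k < b. Chaining them end to end gives the full order.

n < p < m < c < q < d < e < f < h < g < k < b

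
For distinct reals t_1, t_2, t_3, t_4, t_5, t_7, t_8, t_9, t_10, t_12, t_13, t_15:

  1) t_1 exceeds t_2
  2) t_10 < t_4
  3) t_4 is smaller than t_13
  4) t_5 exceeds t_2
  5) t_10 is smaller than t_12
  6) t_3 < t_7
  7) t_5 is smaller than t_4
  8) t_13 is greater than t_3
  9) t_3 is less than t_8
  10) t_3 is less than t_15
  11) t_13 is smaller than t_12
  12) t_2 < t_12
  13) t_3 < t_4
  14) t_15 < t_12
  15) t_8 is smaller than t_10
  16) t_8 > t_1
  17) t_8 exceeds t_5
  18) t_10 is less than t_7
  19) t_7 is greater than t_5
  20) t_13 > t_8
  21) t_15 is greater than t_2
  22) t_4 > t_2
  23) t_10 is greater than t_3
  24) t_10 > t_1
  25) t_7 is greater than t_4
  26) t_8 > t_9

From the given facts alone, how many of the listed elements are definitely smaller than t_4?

The elements the relations force below t_4 are t_2, t_5, t_3, t_9, t_1, t_8, t_10 — no chain reaches any other.
That is 7.

7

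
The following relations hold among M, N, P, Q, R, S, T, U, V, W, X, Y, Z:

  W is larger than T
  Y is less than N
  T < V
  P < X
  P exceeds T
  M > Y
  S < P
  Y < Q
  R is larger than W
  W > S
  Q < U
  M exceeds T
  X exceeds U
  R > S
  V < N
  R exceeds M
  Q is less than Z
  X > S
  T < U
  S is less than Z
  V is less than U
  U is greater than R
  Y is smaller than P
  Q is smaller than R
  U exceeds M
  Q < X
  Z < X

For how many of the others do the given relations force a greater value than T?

8

From T the given relations immediately reach V, P, W, M, U.
From those, N, R, X — 8 in total.
Nothing else is reachable above T; 8 in all.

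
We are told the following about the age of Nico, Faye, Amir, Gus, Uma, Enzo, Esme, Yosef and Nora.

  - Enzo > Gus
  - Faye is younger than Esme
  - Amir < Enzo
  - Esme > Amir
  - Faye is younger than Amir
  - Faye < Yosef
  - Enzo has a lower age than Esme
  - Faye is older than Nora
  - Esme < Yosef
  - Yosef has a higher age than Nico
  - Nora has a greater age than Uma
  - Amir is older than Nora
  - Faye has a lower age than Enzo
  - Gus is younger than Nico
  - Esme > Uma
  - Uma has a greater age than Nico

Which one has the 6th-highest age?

The consecutive relations fix a unique order: Gus < Nico < Uma < Nora < Faye < Amir < Enzo < Esme < Yosef.
The 6th largest is Nora.

Nora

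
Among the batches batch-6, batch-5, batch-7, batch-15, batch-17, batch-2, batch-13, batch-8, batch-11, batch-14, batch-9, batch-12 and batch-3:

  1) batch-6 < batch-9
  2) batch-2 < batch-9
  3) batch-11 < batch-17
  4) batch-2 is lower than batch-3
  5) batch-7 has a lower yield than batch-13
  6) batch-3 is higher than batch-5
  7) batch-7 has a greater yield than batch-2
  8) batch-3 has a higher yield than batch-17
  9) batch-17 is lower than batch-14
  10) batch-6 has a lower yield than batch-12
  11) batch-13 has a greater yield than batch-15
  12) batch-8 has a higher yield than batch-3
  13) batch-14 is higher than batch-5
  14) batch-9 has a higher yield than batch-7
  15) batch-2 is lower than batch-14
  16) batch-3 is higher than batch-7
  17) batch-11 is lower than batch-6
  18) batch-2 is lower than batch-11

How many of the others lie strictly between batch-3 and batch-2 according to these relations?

The relations place batch-2 below batch-3. An element lies strictly between them when it is forced above batch-2 and also forced below batch-3.
Above batch-2: {batch-7, batch-11, batch-6, batch-17, batch-13, batch-9, batch-12, batch-14, batch-8}. Below batch-3: {batch-7, batch-11, batch-5, batch-17}.
Intersection: {batch-7, batch-11, batch-17} — 3.

3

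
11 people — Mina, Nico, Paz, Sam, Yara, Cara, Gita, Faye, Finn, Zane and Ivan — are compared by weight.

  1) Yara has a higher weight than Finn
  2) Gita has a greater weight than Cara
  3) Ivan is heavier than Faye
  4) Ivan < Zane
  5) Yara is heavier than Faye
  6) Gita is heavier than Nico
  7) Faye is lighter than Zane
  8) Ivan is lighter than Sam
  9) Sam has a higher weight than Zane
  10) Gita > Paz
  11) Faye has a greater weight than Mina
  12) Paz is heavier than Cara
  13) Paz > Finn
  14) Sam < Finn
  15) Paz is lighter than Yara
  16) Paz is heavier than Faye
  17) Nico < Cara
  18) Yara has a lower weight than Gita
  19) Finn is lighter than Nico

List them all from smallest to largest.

Mina < Faye < Ivan < Zane < Sam < Finn < Nico < Cara < Paz < Yara < Gita

Nothing is placed below Mina, so it is least; from there Mina < Faye; Faye < Ivan; Ivan < Zane; Zane < Sam; Sam < Finn; Finn < Nico; Nico < Cara; Cara < Paz; Paz < Yara; Yara < Gita, each given directly.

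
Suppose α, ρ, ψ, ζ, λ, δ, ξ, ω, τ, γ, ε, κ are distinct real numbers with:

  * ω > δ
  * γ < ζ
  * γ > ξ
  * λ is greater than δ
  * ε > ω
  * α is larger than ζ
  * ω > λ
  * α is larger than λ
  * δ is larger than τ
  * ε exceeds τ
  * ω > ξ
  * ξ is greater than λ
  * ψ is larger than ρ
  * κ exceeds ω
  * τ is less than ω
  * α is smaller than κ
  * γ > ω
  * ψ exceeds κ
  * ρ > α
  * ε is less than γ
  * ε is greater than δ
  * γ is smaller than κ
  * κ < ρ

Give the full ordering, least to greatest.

τ < δ < λ < ξ < ω < ε < γ < ζ < α < κ < ρ < ψ

Nothing is placed below τ, so it is least; from there τ < δ; δ < λ; λ < ξ; ξ < ω; ω < ε; ε < γ; γ < ζ; ζ < α; α < κ; κ < ρ; ρ < ψ, each given directly.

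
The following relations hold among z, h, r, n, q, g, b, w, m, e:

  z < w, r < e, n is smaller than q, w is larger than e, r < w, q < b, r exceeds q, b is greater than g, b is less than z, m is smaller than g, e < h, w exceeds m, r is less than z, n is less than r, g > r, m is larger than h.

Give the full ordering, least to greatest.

n < q < r < e < h < m < g < b < z < w

Nothing is placed below n, so it is least; from there n < q; q < r; r < e; e < h; h < m; m < g; g < b; b < z; z < w, each given directly.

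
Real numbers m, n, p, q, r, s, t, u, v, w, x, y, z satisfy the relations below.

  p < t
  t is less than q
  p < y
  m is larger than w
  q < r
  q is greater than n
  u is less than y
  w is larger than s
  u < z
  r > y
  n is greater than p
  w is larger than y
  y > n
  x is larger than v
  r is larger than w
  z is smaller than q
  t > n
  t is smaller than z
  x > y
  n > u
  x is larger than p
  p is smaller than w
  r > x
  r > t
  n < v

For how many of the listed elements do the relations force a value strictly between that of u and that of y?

1

Chaining upward from u reaches: n, t, z, v, w, q, x, r, m.
Chaining downward from y reaches: p, n.
Strictly between u and y are those in both lists: n — 1 element.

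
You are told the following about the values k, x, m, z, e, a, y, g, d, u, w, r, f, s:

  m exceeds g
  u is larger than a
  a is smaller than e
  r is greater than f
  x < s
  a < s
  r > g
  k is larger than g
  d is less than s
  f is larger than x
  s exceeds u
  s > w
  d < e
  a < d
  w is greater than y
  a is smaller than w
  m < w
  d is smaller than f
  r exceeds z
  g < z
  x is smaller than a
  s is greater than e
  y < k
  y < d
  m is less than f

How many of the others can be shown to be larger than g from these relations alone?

The elements the relations force above g are z, m, f, k, w, r, s — no chain reaches any other.
That is 7.

7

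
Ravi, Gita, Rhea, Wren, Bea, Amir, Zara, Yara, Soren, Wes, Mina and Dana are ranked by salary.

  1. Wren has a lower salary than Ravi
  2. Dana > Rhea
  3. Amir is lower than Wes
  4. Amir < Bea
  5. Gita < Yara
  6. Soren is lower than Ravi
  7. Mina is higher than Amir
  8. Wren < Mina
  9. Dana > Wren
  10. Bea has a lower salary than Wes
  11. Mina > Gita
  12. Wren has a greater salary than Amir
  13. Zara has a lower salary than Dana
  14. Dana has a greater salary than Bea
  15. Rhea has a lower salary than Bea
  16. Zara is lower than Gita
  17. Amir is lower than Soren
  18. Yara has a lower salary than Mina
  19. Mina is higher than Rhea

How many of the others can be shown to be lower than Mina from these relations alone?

The elements the relations force below Mina are Amir, Wren, Rhea, Zara, Gita, Yara — no chain reaches any other.
That is 6.

6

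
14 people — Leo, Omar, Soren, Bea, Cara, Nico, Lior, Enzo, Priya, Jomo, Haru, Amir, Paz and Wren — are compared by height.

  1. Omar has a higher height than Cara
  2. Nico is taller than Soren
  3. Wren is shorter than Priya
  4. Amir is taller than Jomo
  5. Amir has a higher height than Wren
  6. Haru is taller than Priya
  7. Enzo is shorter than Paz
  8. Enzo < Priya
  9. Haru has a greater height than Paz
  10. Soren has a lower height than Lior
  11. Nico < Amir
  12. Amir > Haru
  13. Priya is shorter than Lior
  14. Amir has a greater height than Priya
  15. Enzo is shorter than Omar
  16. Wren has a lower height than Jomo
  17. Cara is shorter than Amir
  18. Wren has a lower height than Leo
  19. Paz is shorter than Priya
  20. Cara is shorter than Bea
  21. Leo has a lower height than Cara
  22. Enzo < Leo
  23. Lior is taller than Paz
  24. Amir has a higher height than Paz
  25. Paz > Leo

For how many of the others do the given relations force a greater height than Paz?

The elements the relations force above Paz are Priya, Lior, Haru, Amir — no chain reaches any other.
That is 4.

4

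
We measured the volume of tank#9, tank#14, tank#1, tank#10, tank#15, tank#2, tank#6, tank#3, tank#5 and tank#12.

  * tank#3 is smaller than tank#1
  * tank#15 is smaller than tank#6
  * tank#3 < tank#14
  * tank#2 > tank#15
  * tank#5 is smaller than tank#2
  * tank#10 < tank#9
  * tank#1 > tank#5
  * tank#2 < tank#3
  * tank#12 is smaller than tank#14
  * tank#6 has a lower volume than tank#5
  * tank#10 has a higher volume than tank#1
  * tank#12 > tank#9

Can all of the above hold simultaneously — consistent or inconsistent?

Every relation is compatible with tank#15 < tank#6 < tank#5 < tank#2 < tank#3 < tank#1 < tank#10 < tank#9 < tank#12 < tank#14; the set is consistent.

consistent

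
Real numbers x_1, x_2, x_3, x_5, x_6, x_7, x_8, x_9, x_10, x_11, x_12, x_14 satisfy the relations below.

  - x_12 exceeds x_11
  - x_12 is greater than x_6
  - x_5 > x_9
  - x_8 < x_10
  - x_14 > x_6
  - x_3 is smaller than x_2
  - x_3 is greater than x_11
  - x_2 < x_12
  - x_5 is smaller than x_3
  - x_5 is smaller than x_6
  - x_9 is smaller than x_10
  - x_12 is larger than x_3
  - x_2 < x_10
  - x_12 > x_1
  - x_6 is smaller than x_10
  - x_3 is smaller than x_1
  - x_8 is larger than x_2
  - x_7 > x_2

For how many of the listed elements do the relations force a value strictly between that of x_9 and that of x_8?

The relations place x_9 below x_8. An element lies strictly between them when it is forced above x_9 and also forced below x_8.
Above x_9: {x_5, x_3, x_1, x_2, x_6, x_14, x_12, x_7, x_10}. Below x_8: {x_5, x_11, x_3, x_2}.
Intersection: {x_5, x_3, x_2} — 3.

3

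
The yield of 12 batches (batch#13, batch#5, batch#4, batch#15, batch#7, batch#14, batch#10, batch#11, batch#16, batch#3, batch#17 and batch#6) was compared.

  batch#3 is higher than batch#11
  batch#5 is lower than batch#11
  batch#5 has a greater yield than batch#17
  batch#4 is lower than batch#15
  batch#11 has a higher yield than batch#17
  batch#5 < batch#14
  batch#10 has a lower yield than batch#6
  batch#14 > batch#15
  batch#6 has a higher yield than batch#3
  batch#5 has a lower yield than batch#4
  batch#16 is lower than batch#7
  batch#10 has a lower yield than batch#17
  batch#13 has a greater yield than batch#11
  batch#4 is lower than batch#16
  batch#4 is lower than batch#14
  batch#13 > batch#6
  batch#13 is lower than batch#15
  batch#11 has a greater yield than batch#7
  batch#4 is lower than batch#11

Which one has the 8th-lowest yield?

batch#3

The consecutive relations fix a unique order: batch#10 < batch#17 < batch#5 < batch#4 < batch#16 < batch#7 < batch#11 < batch#3 < batch#6 < batch#13 < batch#15 < batch#14.
The 8th smallest is batch#3.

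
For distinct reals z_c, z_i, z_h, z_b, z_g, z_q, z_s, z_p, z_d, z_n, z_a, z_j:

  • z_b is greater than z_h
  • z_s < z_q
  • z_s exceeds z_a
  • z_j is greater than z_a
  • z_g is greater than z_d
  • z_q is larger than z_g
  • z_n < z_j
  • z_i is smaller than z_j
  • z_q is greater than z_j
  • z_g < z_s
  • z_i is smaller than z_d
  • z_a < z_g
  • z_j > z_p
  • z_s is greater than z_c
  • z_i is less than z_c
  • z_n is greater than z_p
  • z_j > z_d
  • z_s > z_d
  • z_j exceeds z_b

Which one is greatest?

Chaining downward from z_q: directly below it, z_j, z_g, z_s; then z_i, z_b, z_a, z_p, z_d, z_n, z_c; then z_h.
That covers every other element, and nothing is given above z_q, so z_q is the greatest.

z_q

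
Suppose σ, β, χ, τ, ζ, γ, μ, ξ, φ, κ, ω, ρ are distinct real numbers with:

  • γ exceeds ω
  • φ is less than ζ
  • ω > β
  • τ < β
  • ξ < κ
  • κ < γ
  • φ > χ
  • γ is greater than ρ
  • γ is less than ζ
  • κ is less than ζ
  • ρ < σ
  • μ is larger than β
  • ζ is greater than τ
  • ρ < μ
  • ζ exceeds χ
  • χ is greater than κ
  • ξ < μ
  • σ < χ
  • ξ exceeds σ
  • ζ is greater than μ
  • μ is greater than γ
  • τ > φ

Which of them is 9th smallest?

Chaining the given pairs: ρ < σ < ξ < κ < χ < φ < τ < β < ω < γ < μ < ζ.
Counting 9 from the smallest end gives ω.

ω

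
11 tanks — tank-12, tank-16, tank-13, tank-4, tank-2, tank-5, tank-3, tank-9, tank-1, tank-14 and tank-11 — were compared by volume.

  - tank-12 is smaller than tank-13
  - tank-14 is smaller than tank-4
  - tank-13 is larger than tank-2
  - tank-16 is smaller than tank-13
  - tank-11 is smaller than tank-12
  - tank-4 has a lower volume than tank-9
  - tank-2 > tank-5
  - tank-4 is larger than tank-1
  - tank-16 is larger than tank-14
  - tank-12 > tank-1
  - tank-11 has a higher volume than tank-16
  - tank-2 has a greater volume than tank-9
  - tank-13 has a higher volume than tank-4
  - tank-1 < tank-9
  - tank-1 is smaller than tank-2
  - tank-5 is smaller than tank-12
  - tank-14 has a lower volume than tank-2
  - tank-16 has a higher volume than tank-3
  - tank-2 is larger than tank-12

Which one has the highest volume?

tank-13

tank-14 is not greatest since tank-14 < tank-4; tank-1 is not greatest since tank-1 < tank-9; tank-4 is not greatest since tank-4 < tank-13; tank-9 is not greatest since tank-9 < tank-2; tank-3 is not greatest since tank-3 < tank-16; tank-16 is not greatest since tank-16 < tank-13; tank-11 is not greatest since tank-11 < tank-12; tank-5 is not greatest since tank-5 < tank-2; tank-12 is not greatest since tank-12 < tank-2; tank-2 is not greatest since tank-2 < tank-13.
Only tank-13 has nothing above it, so tank-13 is the highest volume.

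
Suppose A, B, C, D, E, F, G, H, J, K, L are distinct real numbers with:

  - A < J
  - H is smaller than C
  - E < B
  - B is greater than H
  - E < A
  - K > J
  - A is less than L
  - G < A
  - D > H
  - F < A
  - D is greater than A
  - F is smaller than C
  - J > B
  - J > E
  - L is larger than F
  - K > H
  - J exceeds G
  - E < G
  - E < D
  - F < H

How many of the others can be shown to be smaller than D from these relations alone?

5

From D the given relations immediately reach E, A, H.
From those, G, F — 5 in total.
Nothing else is reachable below D; 5 in all.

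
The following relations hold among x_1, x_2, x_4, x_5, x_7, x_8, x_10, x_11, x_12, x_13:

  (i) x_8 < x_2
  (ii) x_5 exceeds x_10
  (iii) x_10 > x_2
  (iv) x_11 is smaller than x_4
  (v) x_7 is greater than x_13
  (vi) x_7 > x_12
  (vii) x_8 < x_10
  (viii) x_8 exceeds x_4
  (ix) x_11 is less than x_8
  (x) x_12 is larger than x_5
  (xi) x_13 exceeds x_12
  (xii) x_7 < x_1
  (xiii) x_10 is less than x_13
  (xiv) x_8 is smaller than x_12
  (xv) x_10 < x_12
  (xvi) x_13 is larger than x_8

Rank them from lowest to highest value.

Each adjacent pair is fixed by a given relation: x_11 < x_4; x_4 < x_8; x_8 < x_2; x_2 < x_10; x_10 < x_5; x_5 < x_12; x_12 < x_13; x_13 < x_7; x_7 < x_1. Chaining them end to end gives the full order.

x_11 < x_4 < x_8 < x_2 < x_10 < x_5 < x_12 < x_13 < x_7 < x_1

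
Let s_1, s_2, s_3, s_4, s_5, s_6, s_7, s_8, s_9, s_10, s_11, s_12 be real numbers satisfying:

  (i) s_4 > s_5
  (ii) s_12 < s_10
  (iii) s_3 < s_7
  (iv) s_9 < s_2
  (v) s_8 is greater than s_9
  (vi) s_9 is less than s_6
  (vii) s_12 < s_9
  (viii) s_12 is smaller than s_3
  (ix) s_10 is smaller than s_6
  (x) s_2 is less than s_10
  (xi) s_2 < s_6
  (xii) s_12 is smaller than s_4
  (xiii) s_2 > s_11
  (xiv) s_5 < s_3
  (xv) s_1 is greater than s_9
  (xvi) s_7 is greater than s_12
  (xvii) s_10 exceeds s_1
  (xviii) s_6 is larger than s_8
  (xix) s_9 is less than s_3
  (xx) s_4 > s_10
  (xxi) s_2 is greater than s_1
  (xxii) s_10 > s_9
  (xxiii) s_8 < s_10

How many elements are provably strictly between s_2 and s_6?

Chaining upward from s_2 reaches: s_10, s_4.
Chaining downward from s_6 reaches: s_12, s_11, s_9, s_1, s_8, s_10.
Strictly between s_2 and s_6 are those in both lists: s_10 — 1 element.

1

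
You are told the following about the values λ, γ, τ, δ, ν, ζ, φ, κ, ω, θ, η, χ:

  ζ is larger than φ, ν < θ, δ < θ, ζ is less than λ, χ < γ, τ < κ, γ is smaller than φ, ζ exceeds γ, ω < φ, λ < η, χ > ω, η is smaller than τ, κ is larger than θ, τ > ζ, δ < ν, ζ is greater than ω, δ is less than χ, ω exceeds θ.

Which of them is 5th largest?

Piecing the relations together gives one ordering: δ < ν < θ < ω < χ < γ < φ < ζ < λ < η < τ < κ.
Counting 5 from the largest end gives ζ.

ζ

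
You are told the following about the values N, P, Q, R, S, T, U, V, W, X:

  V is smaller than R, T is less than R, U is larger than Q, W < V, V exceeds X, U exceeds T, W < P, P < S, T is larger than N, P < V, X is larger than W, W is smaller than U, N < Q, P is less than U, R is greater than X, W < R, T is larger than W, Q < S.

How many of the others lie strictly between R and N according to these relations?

The relations place N below R. An element lies strictly between them when it is forced above N and also forced below R.
Above N: {T, Q, U, S}. Below R: {W, X, P, T, V}.
Intersection: {T} — 1.

1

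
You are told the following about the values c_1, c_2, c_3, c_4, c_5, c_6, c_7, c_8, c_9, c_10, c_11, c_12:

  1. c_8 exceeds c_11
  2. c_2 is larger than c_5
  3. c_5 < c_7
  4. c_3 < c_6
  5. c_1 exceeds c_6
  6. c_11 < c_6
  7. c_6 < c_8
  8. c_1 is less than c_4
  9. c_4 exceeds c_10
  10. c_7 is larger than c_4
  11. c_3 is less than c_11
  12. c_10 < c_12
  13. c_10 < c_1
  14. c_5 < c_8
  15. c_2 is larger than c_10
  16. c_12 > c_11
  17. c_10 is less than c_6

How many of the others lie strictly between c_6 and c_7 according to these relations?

The relations place c_6 below c_7. An element lies strictly between them when it is forced above c_6 and also forced below c_7.
Above c_6: {c_1, c_4, c_8}. Below c_7: {c_3, c_10, c_11, c_1, c_5, c_4}.
Intersection: {c_1, c_4} — 2.

2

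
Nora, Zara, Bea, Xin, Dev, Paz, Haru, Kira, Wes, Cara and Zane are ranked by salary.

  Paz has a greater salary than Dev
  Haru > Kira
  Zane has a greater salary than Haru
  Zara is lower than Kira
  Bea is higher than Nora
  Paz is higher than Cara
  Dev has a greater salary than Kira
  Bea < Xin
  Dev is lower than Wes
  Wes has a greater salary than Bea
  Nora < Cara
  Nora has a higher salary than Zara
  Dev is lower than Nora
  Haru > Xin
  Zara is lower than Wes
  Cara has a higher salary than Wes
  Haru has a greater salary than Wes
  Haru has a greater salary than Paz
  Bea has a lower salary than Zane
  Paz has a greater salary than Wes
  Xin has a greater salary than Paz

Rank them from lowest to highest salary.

Zara < Kira < Dev < Nora < Bea < Wes < Cara < Paz < Xin < Haru < Zane

Each adjacent pair is fixed by a given relation: Zara < Kira; Kira < Dev; Dev < Nora; Nora < Bea; Bea < Wes; Wes < Cara; Cara < Paz; Paz < Xin; Xin < Haru; Haru < Zane. Chaining them end to end gives the full order.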